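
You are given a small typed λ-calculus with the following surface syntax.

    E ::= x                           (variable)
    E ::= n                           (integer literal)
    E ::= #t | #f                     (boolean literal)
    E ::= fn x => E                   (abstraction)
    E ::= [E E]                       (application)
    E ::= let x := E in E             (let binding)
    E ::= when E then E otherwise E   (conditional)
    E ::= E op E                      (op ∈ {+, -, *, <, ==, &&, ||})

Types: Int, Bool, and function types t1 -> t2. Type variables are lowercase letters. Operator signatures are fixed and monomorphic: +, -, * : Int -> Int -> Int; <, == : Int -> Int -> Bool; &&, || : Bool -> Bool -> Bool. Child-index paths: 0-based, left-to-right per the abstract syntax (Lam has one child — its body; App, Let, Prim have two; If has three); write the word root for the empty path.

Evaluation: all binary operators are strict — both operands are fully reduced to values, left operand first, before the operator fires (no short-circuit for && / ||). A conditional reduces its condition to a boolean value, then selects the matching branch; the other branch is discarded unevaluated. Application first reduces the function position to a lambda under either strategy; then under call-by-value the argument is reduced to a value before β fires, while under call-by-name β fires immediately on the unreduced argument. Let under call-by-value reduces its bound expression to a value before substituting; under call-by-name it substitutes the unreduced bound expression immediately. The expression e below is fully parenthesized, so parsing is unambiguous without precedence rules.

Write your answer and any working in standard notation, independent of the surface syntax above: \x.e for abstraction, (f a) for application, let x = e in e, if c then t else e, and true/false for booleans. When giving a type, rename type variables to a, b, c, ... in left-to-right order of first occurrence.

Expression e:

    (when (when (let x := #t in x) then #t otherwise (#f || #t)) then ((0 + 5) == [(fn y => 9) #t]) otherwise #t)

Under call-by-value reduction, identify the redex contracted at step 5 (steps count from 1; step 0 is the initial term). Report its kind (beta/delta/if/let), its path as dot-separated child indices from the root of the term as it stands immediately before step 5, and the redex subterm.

Answer: beta at 1 : ((\y.9) true)

Trace:
step 0: (if (if (let x = true in x) then true else (false || true)) then ((0 + 5) == ((\y.9) true)) else true)
step 1: [let@0.0] (if (if true then true else (false || true)) then ((0 + 5) == ((\y.9) true)) else true)
step 2: [if@0] (if true then ((0 + 5) == ((\y.9) true)) else true)
step 3: [if@root] ((0 + 5) == ((\y.9) true))
step 4: [delta@0] (5 == ((\y.9) true))
step 5: [beta@1] (5 == 9)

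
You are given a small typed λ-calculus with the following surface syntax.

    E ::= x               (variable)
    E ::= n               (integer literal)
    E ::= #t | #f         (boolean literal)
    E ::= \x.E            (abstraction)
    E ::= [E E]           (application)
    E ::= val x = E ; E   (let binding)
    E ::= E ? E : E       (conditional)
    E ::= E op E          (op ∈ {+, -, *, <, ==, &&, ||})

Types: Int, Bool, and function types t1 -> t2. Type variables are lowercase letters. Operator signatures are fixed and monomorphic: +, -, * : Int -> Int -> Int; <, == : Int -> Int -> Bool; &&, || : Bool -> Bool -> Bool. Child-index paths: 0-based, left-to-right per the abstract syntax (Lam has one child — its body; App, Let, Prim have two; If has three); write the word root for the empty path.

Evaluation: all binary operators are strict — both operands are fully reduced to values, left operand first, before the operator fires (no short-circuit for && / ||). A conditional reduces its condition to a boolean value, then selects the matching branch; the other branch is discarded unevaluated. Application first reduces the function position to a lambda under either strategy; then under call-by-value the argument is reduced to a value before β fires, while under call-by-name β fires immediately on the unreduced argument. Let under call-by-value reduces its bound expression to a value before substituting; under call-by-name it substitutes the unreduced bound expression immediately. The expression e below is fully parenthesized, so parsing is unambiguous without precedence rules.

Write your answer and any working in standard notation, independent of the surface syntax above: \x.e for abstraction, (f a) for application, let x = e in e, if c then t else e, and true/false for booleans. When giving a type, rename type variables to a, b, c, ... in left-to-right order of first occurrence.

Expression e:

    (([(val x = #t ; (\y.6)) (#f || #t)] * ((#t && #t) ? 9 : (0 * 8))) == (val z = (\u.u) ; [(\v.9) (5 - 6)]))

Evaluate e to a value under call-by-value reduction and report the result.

Working:
step 0: ((((let x = true in (\y.6)) (false || true)) * (if (true && true) then 9 else (0 * 8))) == (let z = (\u.u) in ((\v.9) (5 - 6))))
step 1: [let@0.0.0] ((((\y.6) (false || true)) * (if (true && true) then 9 else (0 * 8))) == (let z = (\u.u) in ((\v.9) (5 - 6))))
step 2: [delta@0.0.1] ((((\y.6) true) * (if (true && true) then 9 else (0 * 8))) == (let z = (\u.u) in ((\v.9) (5 - 6))))
step 3: [beta@0.0] ((6 * (if (true && true) then 9 else (0 * 8))) == (let z = (\u.u) in ((\v.9) (5 - 6))))
step 4: [delta@0.1.0] ((6 * (if true then 9 else (0 * 8))) == (let z = (\u.u) in ((\v.9) (5 - 6))))
step 5: [if@0.1] ((6 * 9) == (let z = (\u.u) in ((\v.9) (5 - 6))))
step 6: [delta@0] (54 == (let z = (\u.u) in ((\v.9) (5 - 6))))
step 7: [let@1] (54 == ((\v.9) (5 - 6)))
step 8: [delta@1.1] (54 == ((\v.9) -1))
step 9: [beta@1] (54 == 9)
step 10: [delta@root] false

Answer: false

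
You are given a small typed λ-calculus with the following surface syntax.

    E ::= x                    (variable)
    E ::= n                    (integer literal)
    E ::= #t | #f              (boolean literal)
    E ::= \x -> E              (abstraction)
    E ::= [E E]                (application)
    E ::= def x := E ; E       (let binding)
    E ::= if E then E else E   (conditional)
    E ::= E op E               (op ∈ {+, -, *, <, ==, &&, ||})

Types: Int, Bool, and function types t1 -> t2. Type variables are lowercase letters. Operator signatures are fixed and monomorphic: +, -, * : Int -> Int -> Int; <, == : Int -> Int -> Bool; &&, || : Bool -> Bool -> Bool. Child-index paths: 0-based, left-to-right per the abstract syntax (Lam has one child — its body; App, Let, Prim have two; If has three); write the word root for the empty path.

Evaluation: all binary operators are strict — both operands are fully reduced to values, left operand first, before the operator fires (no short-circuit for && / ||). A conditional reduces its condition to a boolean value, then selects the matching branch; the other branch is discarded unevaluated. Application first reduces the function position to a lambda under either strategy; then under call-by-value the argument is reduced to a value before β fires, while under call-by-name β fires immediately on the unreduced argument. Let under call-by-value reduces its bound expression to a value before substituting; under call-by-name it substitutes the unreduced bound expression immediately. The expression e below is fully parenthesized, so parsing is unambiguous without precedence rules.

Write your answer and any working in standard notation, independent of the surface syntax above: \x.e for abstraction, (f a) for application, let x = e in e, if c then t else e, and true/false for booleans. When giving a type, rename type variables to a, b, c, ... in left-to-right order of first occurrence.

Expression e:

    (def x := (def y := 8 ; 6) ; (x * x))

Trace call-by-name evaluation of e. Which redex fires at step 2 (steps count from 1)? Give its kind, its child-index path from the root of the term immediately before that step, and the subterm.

Answer: let at 0 : (let y = 8 in 6)

Derivation:
step 0: (let x = (let y = 8 in 6) in (x * x))
step 1: [let@root] ((let y = 8 in 6) * (let y = 8 in 6))
step 2: [let@0] (6 * (let y = 8 in 6))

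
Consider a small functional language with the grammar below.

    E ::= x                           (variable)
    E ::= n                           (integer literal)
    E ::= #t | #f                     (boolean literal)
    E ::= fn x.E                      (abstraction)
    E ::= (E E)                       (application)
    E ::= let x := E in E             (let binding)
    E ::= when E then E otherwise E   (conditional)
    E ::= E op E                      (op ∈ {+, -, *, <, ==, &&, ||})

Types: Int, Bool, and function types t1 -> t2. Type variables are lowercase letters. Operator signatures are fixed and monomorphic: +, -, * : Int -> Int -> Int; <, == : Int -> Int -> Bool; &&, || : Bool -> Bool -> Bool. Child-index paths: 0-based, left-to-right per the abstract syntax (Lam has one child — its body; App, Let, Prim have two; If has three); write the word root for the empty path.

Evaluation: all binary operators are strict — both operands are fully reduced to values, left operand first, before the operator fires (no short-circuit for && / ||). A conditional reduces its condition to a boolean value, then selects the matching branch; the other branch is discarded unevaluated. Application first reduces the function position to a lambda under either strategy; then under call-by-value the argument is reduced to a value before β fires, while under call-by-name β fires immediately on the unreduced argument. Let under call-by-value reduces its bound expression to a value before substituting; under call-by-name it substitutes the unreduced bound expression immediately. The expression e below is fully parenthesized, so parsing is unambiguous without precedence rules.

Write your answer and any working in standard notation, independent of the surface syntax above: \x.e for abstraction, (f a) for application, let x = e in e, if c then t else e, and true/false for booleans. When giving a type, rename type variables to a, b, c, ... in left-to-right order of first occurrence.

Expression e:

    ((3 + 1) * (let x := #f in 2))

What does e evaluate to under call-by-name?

Answer: 8

Derivation:
step 0: ((3 + 1) * (let x = false in 2))
step 1: [delta@0] (4 * (let x = false in 2))
step 2: [let@1] (4 * 2)
step 3: [delta@root] 8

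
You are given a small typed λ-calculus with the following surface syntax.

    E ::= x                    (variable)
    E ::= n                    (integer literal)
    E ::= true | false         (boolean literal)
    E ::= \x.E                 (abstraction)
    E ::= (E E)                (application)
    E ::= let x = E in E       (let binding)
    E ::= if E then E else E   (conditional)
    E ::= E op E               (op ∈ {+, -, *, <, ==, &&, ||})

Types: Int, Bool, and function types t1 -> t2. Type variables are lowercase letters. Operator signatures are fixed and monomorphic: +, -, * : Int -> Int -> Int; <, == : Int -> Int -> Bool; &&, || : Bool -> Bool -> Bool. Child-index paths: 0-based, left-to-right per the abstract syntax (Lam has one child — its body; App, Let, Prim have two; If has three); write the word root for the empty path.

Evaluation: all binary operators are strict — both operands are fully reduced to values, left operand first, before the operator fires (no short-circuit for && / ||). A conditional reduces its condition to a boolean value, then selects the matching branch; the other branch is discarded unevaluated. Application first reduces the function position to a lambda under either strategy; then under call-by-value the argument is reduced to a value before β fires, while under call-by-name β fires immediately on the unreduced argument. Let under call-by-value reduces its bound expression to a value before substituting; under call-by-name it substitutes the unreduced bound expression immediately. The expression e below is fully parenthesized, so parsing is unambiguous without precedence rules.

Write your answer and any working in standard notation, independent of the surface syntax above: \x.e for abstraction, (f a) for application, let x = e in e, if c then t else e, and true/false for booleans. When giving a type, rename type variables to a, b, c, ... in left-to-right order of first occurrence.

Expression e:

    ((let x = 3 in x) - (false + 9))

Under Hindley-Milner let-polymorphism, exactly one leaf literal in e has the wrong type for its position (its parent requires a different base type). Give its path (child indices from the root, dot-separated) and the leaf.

Trace:
let x : Int
x : Int
  unify Int ~ Int
  unify Bool ~ Int
  FAIL: mismatch Bool ~ Int

Answer: 1.0 : false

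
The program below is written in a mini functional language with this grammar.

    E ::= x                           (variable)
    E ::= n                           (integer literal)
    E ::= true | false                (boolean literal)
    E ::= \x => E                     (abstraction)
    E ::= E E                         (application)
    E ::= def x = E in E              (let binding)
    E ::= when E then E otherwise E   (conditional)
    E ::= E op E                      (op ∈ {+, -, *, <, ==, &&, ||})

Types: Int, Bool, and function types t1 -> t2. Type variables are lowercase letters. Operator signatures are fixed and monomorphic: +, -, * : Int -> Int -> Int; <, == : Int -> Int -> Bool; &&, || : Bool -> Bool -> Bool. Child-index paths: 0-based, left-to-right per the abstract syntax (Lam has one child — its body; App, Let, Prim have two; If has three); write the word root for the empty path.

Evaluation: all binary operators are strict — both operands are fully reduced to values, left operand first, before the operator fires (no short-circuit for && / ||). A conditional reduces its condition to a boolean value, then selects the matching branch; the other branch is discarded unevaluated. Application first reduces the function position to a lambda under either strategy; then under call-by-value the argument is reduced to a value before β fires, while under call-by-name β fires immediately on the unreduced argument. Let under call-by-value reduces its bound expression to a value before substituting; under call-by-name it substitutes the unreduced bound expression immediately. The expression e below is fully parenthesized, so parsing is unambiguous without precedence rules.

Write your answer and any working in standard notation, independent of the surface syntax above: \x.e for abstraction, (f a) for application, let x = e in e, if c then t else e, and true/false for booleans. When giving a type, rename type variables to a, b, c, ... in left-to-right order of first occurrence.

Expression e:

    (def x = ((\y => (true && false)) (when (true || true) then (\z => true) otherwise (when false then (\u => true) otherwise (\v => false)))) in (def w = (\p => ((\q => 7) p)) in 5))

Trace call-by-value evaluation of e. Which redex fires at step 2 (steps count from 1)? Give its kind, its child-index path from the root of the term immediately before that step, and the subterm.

Trace:
step 0: (let x = ((\y.(true && false)) (if (true || true) then (\z.true) else (if false then (\u.true) else (\v.false)))) in (let w = (\p.((\q.7) p)) in 5))
step 1: [delta@0.1.0] (let x = ((\y.(true && false)) (if true then (\z.true) else (if false then (\u.true) else (\v.false)))) in (let w = (\p.((\q.7) p)) in 5))
step 2: [if@0.1] (let x = ((\y.(true && false)) (\z.true)) in (let w = (\p.((\q.7) p)) in 5))

Answer: if at 0.1 : (if true then (\z.true) else (if false then (\u.true) else (\v.false)))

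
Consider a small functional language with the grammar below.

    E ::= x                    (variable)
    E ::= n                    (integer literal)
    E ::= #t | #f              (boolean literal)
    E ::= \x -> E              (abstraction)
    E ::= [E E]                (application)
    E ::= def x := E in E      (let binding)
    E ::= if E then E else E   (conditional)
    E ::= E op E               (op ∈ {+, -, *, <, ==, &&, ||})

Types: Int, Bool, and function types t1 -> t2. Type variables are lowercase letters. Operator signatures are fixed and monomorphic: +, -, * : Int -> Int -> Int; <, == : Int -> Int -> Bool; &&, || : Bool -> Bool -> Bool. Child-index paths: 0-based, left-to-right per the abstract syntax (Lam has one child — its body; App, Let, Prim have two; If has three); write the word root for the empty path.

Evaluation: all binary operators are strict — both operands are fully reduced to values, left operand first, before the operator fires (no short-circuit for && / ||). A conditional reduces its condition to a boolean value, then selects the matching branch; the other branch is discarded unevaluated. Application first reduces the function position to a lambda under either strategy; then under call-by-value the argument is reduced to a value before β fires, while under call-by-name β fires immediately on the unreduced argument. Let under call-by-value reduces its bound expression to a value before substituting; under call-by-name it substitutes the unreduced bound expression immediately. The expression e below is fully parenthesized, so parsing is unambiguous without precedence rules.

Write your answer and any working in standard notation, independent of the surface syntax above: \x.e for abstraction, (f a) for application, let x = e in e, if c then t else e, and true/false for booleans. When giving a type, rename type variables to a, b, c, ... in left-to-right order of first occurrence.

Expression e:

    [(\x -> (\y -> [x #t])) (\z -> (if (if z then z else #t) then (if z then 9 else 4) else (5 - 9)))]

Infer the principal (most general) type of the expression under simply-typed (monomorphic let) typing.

Answer: a -> Int

Derivation:
x : a
  unify a ~ Bool -> c
_ _ : c
\y._ : b -> c
\x._ : (Bool -> c) -> b -> c
z : d
  unify d ~ Bool
z : Bool
  unify Bool ~ Bool
  unify Bool ~ Bool
z : Bool
  unify Bool ~ Bool
  unify Int ~ Int
  unify Int ~ Int
  unify Int ~ Int
  unify Int ~ Int
\z._ : Bool -> Int
  unify (Bool -> c) -> b -> c ~ (Bool -> Int) -> e
  unify Bool -> c ~ Bool -> Int
  unify Bool ~ Bool
  unify c ~ Int
  unify b -> Int ~ e
_ _ : b -> Int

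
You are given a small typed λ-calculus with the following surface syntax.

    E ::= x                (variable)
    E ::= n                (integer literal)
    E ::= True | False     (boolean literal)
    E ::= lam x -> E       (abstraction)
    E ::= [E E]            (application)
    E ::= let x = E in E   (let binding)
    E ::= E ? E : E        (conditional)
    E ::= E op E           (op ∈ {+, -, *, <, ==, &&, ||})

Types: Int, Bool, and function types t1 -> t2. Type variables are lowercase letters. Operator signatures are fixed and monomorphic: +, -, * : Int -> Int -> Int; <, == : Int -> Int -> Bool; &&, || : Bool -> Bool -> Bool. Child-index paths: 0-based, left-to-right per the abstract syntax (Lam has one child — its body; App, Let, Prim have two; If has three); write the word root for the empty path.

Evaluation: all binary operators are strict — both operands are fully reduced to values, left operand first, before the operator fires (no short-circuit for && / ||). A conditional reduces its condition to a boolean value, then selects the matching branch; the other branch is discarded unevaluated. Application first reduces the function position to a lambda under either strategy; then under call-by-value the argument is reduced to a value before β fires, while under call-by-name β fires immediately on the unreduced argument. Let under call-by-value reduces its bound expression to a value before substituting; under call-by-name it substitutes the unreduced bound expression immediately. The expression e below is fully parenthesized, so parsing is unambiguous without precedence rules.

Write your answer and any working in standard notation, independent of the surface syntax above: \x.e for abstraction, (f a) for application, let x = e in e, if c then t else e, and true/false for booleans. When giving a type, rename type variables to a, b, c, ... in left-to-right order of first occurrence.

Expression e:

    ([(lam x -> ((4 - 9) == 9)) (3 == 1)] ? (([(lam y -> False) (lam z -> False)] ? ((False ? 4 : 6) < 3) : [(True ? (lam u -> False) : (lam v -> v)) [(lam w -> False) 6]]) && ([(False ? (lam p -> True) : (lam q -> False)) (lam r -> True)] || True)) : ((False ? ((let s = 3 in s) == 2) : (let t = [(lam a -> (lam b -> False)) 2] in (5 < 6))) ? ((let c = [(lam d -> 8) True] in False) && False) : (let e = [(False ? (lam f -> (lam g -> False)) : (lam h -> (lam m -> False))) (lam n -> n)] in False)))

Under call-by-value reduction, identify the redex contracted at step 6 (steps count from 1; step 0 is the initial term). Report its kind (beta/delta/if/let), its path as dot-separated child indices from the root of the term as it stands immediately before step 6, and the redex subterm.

Answer: if at 0 : (if false then ((let s = 3 in s) == 2) else (let t = ((\a.(\b.false)) 2) in (5 < 6)))

Trace:
step 0: (if ((\x.((4 - 9) == 9)) (3 == 1)) then ((if ((\y.false) (\z.false)) then ((if false then 4 else 6) < 3) else ((if true then (\u.false) else (\v.v)) ((\w.false) 6))) && (((if false then (\p.true) else (\q.false)) (\r.true)) || true)) else (if (if false then ((let s = 3 in s) == 2) else (let t = ((\a.(\b.false)) 2) in (5 < 6))) then ((let c = ((\d.8) true) in false) && false) else (let e = ((if false then (\f.(\g.false)) else (\h.(\m.false))) (\n.n)) in false)))
step 1: [delta@0.1] (if ((\x.((4 - 9) == 9)) false) then ((if ((\y.false) (\z.false)) then ((if false then 4 else 6) < 3) else ((if true then (\u.false) else (\v.v)) ((\w.false) 6))) && (((if false then (\p.true) else (\q.false)) (\r.true)) || true)) else (if (if false then ((let s = 3 in s) == 2) else (let t = ((\a.(\b.false)) 2) in (5 < 6))) then ((let c = ((\d.8) true) in false) && false) else (let e = ((if false then (\f.(\g.false)) else (\h.(\m.false))) (\n.n)) in false)))
step 2: [beta@0] (if ((4 - 9) == 9) then ((if ((\y.false) (\z.false)) then ((if false then 4 else 6) < 3) else ((if true then (\u.false) else (\v.v)) ((\w.false) 6))) && (((if false then (\p.true) else (\q.false)) (\r.true)) || true)) else (if (if false then ((let s = 3 in s) == 2) else (let t = ((\a.(\b.false)) 2) in (5 < 6))) then ((let c = ((\d.8) true) in false) && false) else (let e = ((if false then (\f.(\g.false)) else (\h.(\m.false))) (\n.n)) in false)))
step 3: [delta@0.0] (if (-5 == 9) then ((if ((\y.false) (\z.false)) then ((if false then 4 else 6) < 3) else ((if true then (\u.false) else (\v.v)) ((\w.false) 6))) && (((if false then (\p.true) else (\q.false)) (\r.true)) || true)) else (if (if false then ((let s = 3 in s) == 2) else (let t = ((\a.(\b.false)) 2) in (5 < 6))) then ((let c = ((\d.8) true) in false) && false) else (let e = ((if false then (\f.(\g.false)) else (\h.(\m.false))) (\n.n)) in false)))
step 4: [delta@0] (if false then ((if ((\y.false) (\z.false)) then ((if false then 4 else 6) < 3) else ((if true then (\u.false) else (\v.v)) ((\w.false) 6))) && (((if false then (\p.true) else (\q.false)) (\r.true)) || true)) else (if (if false then ((let s = 3 in s) == 2) else (let t = ((\a.(\b.false)) 2) in (5 < 6))) then ((let c = ((\d.8) true) in false) && false) else (let e = ((if false then (\f.(\g.false)) else (\h.(\m.false))) (\n.n)) in false)))
step 5: [if@root] (if (if false then ((let s = 3 in s) == 2) else (let t = ((\a.(\b.false)) 2) in (5 < 6))) then ((let c = ((\d.8) true) in false) && false) else (let e = ((if false then (\f.(\g.false)) else (\h.(\m.false))) (\n.n)) in false))
step 6: [if@0] (if (let t = ((\a.(\b.false)) 2) in (5 < 6)) then ((let c = ((\d.8) true) in false) && false) else (let e = ((if false then (\f.(\g.false)) else (\h.(\m.false))) (\n.n)) in false))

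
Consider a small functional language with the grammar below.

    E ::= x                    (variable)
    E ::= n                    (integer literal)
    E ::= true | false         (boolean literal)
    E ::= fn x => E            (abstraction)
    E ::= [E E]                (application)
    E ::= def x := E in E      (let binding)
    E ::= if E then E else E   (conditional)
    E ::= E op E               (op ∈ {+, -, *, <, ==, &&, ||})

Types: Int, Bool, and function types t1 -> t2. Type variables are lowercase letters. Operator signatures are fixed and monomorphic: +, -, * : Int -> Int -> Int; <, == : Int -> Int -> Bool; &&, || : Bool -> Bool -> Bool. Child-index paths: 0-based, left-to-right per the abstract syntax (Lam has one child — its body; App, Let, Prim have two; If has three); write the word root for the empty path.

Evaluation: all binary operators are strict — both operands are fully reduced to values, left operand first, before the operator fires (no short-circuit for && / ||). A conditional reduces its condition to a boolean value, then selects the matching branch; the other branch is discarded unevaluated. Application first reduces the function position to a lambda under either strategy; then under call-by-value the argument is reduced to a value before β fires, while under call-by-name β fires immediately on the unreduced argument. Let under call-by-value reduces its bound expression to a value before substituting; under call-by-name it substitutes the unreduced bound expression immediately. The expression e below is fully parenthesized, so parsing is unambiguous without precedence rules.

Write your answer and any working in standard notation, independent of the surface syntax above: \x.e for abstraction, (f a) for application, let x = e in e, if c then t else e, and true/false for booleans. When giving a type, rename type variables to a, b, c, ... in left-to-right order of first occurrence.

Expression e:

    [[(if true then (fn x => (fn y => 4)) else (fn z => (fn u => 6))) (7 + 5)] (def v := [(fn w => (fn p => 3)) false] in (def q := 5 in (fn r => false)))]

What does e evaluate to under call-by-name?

Answer: 4

Working:
step 0: (((if true then (\x.(\y.4)) else (\z.(\u.6))) (7 + 5)) (let v = ((\w.(\p.3)) false) in (let q = 5 in (\r.false))))
step 1: [if@0.0] (((\x.(\y.4)) (7 + 5)) (let v = ((\w.(\p.3)) false) in (let q = 5 in (\r.false))))
step 2: [beta@0] ((\y.4) (let v = ((\w.(\p.3)) false) in (let q = 5 in (\r.false))))
step 3: [beta@root] 4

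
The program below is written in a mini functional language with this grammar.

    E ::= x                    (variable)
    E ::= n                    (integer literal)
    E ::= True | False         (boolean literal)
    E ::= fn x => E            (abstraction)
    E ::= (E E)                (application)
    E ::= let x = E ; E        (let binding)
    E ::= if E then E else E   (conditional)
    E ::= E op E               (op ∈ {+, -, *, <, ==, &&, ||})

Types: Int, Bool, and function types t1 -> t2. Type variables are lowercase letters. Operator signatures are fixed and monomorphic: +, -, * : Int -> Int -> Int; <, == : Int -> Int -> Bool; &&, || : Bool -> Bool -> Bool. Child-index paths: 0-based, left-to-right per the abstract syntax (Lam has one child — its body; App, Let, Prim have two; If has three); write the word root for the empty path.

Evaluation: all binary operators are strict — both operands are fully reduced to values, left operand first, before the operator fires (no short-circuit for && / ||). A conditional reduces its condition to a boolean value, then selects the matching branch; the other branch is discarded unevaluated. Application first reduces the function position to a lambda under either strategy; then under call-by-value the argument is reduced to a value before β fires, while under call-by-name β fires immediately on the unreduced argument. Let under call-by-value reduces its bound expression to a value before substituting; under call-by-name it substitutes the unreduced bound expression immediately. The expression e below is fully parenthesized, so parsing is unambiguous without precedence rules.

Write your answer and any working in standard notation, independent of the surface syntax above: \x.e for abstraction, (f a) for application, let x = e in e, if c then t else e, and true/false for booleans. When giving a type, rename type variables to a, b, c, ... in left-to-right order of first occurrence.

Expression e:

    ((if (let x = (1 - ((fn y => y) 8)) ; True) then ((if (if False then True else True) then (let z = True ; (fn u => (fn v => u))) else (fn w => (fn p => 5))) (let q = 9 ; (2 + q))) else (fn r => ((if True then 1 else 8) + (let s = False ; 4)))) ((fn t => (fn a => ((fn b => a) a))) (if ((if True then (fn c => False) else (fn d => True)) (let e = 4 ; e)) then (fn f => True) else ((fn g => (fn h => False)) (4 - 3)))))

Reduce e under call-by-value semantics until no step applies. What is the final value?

Answer: 11

Trace:
step 0: ((if (let x = (1 - ((\y.y) 8)) in true) then ((if (if false then true else true) then (let z = true in (\u.(\v.u))) else (\w.(\p.5))) (let q = 9 in (2 + q))) else (\r.((if true then 1 else 8) + (let s = false in 4)))) ((\t.(\a.((\b.a) a))) (if ((if true then (\c.false) else (\d.true)) (let e = 4 in e)) then (\f.true) else ((\g.(\h.false)) (4 - 3)))))
step 1: [beta@0.0.0.1] ((if (let x = (1 - 8) in true) then ((if (if false then true else true) then (let z = true in (\u.(\v.u))) else (\w.(\p.5))) (let q = 9 in (2 + q))) else (\r.((if true then 1 else 8) + (let s = false in 4)))) ((\t.(\a.((\b.a) a))) (if ((if true then (\c.false) else (\d.true)) (let e = 4 in e)) then (\f.true) else ((\g.(\h.false)) (4 - 3)))))
step 2: [delta@0.0.0] ((if (let x = -7 in true) then ((if (if false then true else true) then (let z = true in (\u.(\v.u))) else (\w.(\p.5))) (let q = 9 in (2 + q))) else (\r.((if true then 1 else 8) + (let s = false in 4)))) ((\t.(\a.((\b.a) a))) (if ((if true then (\c.false) else (\d.true)) (let e = 4 in e)) then (\f.true) else ((\g.(\h.false)) (4 - 3)))))
step 3: [let@0.0] ((if true then ((if (if false then true else true) then (let z = true in (\u.(\v.u))) else (\w.(\p.5))) (let q = 9 in (2 + q))) else (\r.((if true then 1 else 8) + (let s = false in 4)))) ((\t.(\a.((\b.a) a))) (if ((if true then (\c.false) else (\d.true)) (let e = 4 in e)) then (\f.true) else ((\g.(\h.false)) (4 - 3)))))
step 4: [if@0] (((if (if false then true else true) then (let z = true in (\u.(\v.u))) else (\w.(\p.5))) (let q = 9 in (2 + q))) ((\t.(\a.((\b.a) a))) (if ((if true then (\c.false) else (\d.true)) (let e = 4 in e)) then (\f.true) else ((\g.(\h.false)) (4 - 3)))))
step 5: [if@0.0.0] (((if true then (let z = true in (\u.(\v.u))) else (\w.(\p.5))) (let q = 9 in (2 + q))) ((\t.(\a.((\b.a) a))) (if ((if true then (\c.false) else (\d.true)) (let e = 4 in e)) then (\f.true) else ((\g.(\h.false)) (4 - 3)))))
step 6: [if@0.0] (((let z = true in (\u.(\v.u))) (let q = 9 in (2 + q))) ((\t.(\a.((\b.a) a))) (if ((if true then (\c.false) else (\d.true)) (let e = 4 in e)) then (\f.true) else ((\g.(\h.false)) (4 - 3)))))
step 7: [let@0.0] (((\u.(\v.u)) (let q = 9 in (2 + q))) ((\t.(\a.((\b.a) a))) (if ((if true then (\c.false) else (\d.true)) (let e = 4 in e)) then (\f.true) else ((\g.(\h.false)) (4 - 3)))))
step 8: [let@0.1] (((\u.(\v.u)) (2 + 9)) ((\t.(\a.((\b.a) a))) (if ((if true then (\c.false) else (\d.true)) (let e = 4 in e)) then (\f.true) else ((\g.(\h.false)) (4 - 3)))))
step 9: [delta@0.1] (((\u.(\v.u)) 11) ((\t.(\a.((\b.a) a))) (if ((if true then (\c.false) else (\d.true)) (let e = 4 in e)) then (\f.true) else ((\g.(\h.false)) (4 - 3)))))
step 10: [beta@0] ((\v.11) ((\t.(\a.((\b.a) a))) (if ((if true then (\c.false) else (\d.true)) (let e = 4 in e)) then (\f.true) else ((\g.(\h.false)) (4 - 3)))))
step 11: [if@1.1.0.0] ((\v.11) ((\t.(\a.((\b.a) a))) (if ((\c.false) (let e = 4 in e)) then (\f.true) else ((\g.(\h.false)) (4 - 3)))))
step 12: [let@1.1.0.1] ((\v.11) ((\t.(\a.((\b.a) a))) (if ((\c.false) 4) then (\f.true) else ((\g.(\h.false)) (4 - 3)))))
step 13: [beta@1.1.0] ((\v.11) ((\t.(\a.((\b.a) a))) (if false then (\f.true) else ((\g.(\h.false)) (4 - 3)))))
step 14: [if@1.1] ((\v.11) ((\t.(\a.((\b.a) a))) ((\g.(\h.false)) (4 - 3))))
step 15: [delta@1.1.1] ((\v.11) ((\t.(\a.((\b.a) a))) ((\g.(\h.false)) 1)))
step 16: [beta@1.1] ((\v.11) ((\t.(\a.((\b.a) a))) (\h.false)))
step 17: [beta@1] ((\v.11) (\a.((\b.a) a)))
step 18: [beta@root] 11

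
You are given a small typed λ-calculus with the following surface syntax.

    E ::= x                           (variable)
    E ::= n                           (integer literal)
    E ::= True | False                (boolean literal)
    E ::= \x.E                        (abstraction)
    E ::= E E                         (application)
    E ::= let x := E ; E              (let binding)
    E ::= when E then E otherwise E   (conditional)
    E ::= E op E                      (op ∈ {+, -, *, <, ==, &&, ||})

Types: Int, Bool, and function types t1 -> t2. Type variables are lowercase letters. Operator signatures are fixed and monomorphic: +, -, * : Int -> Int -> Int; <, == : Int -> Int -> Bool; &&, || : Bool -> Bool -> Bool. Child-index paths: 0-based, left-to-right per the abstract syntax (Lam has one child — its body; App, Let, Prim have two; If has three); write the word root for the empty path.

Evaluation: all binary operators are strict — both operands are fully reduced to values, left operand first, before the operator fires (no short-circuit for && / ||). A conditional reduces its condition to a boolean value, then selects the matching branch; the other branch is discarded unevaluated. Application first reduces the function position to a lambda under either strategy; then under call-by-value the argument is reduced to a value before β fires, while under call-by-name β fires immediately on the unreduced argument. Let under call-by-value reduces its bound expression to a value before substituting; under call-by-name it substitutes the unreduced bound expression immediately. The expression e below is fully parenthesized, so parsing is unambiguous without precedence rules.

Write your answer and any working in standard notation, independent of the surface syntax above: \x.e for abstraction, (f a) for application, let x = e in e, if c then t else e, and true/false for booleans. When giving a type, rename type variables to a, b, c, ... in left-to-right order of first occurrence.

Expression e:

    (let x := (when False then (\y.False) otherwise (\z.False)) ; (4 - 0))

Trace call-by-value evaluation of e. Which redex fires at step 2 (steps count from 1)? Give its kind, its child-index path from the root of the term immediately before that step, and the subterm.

Derivation:
step 0: (let x = (if false then (\y.false) else (\z.false)) in (4 - 0))
step 1: [if@0] (let x = (\z.false) in (4 - 0))
step 2: [let@root] (4 - 0)

Answer: let at root : (let x = (\z.false) in (4 - 0))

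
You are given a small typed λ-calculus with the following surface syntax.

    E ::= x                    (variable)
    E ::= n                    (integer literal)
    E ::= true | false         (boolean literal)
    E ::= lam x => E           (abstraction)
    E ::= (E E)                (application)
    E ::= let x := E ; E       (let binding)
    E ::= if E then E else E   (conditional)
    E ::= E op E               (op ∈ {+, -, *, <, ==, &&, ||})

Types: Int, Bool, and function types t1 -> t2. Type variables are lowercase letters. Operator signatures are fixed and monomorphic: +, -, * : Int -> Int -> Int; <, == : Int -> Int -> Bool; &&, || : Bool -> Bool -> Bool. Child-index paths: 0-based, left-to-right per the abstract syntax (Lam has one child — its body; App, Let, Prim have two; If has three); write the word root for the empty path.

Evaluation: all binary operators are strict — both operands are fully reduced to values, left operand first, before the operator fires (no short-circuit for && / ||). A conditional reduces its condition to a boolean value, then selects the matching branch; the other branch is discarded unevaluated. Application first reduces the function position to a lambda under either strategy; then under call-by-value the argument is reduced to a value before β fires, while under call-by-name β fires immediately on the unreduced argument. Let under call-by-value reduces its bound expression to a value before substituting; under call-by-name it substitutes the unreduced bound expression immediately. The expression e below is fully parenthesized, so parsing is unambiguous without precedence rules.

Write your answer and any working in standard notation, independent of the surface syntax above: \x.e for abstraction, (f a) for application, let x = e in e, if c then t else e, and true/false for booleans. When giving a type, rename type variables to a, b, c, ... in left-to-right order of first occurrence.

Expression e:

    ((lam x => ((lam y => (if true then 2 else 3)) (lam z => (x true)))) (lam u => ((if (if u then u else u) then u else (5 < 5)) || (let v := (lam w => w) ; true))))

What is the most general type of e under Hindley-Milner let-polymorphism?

Answer: Int

Working:
  unify Bool ~ Bool
  unify Int ~ Int
\y._ : b -> Int
x : a
  unify a ~ Bool -> d
_ _ : d
\z._ : c -> d
  unify b -> Int ~ (c -> d) -> e
  unify b ~ c -> d
  unify Int ~ e
_ _ : Int
\x._ : (Bool -> d) -> Int
u : f
  unify f ~ Bool
u : Bool
u : Bool
  unify Bool ~ Bool
  unify Bool ~ Bool
u : Bool
  unify Int ~ Int
  unify Int ~ Int
  unify Bool ~ Bool
  unify Bool ~ Bool
w : g
\w._ : g -> g
let v : forall. g -> g
  unify Bool ~ Bool
\u._ : Bool -> Bool
  unify (Bool -> d) -> Int ~ (Bool -> Bool) -> h
  unify Bool -> d ~ Bool -> Bool
  unify Bool ~ Bool
  unify d ~ Bool
  unify Int ~ h
_ _ : Int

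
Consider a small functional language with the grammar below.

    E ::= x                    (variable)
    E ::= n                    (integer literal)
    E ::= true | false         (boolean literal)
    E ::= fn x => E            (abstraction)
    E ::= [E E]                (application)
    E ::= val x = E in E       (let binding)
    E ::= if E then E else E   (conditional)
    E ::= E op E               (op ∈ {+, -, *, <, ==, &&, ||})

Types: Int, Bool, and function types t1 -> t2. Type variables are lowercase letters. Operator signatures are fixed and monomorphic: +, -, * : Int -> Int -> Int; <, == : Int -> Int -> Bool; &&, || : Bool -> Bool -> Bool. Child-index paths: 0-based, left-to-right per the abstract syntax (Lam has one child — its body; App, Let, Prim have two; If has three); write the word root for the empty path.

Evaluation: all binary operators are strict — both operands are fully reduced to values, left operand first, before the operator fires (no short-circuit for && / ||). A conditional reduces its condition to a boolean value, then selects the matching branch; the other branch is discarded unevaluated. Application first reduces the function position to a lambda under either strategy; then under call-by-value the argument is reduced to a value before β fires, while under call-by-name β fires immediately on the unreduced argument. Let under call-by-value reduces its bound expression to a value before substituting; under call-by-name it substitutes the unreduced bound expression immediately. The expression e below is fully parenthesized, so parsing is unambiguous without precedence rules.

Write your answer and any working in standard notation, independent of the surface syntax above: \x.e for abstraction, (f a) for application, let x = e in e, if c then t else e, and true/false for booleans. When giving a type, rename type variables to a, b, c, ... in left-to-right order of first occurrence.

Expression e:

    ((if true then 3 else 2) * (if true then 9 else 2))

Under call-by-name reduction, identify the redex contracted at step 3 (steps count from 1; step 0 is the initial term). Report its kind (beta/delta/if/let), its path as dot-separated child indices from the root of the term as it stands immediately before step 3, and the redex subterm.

Answer: delta at root : (3 * 9)

Derivation:
step 0: ((if true then 3 else 2) * (if true then 9 else 2))
step 1: [if@0] (3 * (if true then 9 else 2))
step 2: [if@1] (3 * 9)
step 3: [delta@root] 27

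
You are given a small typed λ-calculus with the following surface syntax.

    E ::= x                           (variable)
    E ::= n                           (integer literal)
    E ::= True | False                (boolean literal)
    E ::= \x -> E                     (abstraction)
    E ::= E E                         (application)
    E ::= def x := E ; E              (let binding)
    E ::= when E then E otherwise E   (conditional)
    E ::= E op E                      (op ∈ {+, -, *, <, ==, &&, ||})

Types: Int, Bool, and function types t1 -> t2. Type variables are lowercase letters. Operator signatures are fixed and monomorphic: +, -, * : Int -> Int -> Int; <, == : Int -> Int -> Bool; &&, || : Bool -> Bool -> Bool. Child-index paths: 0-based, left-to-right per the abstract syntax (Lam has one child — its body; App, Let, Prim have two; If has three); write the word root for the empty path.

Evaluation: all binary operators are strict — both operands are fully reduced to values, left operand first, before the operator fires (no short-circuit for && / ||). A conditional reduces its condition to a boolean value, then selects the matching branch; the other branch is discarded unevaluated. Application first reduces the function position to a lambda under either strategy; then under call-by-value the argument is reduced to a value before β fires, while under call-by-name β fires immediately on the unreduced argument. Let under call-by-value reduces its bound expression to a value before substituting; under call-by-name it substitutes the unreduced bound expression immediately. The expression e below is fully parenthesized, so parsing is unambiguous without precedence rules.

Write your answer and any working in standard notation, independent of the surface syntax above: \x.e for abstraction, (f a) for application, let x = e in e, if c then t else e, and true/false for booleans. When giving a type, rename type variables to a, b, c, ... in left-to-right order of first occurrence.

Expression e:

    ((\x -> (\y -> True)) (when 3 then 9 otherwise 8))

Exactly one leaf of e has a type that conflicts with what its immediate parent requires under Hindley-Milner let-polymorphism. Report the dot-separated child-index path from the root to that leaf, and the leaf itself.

Answer: 1.0 : 3

Derivation:
\y._ : b -> Bool
\x._ : a -> b -> Bool
  unify Int ~ Bool
  FAIL: mismatch Int ~ Bool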